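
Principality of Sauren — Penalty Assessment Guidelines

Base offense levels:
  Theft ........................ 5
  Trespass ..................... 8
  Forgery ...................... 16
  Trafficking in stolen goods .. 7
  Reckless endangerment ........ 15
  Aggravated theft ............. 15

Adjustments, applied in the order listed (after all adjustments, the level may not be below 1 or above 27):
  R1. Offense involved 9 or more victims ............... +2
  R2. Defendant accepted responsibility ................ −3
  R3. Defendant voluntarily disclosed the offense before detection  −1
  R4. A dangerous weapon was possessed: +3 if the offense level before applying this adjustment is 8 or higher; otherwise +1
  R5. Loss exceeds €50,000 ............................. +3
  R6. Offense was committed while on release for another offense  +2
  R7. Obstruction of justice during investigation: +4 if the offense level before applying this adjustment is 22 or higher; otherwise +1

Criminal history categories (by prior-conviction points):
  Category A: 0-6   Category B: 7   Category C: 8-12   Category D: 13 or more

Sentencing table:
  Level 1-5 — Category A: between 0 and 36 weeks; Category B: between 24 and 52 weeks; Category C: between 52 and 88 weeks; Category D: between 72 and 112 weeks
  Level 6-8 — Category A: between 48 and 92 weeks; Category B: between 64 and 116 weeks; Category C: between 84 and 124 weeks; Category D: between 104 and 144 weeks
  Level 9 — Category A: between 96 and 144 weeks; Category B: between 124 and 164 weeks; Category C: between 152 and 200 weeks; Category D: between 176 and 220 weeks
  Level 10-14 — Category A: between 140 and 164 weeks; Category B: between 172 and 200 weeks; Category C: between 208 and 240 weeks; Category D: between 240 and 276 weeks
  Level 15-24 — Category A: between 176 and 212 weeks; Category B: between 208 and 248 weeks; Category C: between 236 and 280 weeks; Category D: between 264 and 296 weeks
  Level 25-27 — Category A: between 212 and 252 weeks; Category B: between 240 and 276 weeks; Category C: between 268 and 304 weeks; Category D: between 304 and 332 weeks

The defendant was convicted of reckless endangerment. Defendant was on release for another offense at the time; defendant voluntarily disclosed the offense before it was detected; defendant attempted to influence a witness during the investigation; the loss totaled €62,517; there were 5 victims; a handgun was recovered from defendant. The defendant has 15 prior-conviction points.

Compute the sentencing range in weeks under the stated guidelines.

304-332 weeks

Base offense level for reckless endangerment: 15.
R2 does not apply.
R3 applies: 15 − 1 = 14.
R4 applies (level before this adjustment is 14 ≥ 8, so +3): 14 + 3 = 17.
R5 applies: 17 + 3 = 20.
R6 applies: 20 + 2 = 22.
R7 applies (level before this adjustment is 22 ≥ 22, so +4): 22 + 4 = 26.
Final offense level: 26.
Criminal history: 15 prior points → Category D (13+).
Level 26 falls in the 25-27 band.
Grid: Level 25-27 × Category D = 304-332 weeks.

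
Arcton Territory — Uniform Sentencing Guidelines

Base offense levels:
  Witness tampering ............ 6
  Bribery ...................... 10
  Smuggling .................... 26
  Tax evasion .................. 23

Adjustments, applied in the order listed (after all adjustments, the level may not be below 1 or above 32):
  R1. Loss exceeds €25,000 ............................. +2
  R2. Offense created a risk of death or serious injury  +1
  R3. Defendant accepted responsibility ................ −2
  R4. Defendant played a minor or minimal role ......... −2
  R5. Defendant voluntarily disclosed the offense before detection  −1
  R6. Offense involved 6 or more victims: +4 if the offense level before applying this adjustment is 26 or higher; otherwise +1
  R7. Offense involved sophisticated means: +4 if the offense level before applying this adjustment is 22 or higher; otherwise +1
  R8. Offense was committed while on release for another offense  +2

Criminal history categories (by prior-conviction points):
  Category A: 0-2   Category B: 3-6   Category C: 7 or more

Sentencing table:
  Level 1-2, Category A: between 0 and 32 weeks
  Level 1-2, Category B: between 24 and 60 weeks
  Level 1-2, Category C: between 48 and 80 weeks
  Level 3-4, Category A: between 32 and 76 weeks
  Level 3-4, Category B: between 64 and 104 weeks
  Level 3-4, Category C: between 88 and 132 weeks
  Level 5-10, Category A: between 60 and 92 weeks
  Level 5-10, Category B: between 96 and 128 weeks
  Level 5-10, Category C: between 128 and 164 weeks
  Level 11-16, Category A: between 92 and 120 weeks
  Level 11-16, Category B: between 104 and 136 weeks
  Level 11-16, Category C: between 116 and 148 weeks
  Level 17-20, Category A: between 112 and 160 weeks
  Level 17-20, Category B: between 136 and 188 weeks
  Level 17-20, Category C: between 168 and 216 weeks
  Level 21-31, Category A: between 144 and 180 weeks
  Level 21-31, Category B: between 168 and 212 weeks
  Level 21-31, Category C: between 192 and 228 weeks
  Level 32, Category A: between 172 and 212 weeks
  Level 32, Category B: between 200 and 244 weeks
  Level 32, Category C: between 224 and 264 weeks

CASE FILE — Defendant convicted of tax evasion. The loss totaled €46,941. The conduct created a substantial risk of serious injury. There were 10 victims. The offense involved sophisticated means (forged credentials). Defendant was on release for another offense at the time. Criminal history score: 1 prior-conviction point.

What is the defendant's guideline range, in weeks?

172-212 weeks

Base offense level for tax evasion: 23.
R1 applies: 23 + 2 = 25.
R2 applies: 25 + 1 = 26.
R3 does not apply.
R5 does not apply.
R6 applies (level before this adjustment is 26 ≥ 26, so +4): 26 + 4 = 30.
R7 applies (level before this adjustment is 30 ≥ 22, so +4): 30 + 4 = 34.
R8 applies: 34 + 2 = 36.
Level 36 exceeds the maximum of 32; capped at 32.
Final offense level: 32.
Criminal history: 1 prior point → Category A (0-2).
Level 32 falls in the 32 band.
Grid: Level 32 × Category A = 172-212 weeks.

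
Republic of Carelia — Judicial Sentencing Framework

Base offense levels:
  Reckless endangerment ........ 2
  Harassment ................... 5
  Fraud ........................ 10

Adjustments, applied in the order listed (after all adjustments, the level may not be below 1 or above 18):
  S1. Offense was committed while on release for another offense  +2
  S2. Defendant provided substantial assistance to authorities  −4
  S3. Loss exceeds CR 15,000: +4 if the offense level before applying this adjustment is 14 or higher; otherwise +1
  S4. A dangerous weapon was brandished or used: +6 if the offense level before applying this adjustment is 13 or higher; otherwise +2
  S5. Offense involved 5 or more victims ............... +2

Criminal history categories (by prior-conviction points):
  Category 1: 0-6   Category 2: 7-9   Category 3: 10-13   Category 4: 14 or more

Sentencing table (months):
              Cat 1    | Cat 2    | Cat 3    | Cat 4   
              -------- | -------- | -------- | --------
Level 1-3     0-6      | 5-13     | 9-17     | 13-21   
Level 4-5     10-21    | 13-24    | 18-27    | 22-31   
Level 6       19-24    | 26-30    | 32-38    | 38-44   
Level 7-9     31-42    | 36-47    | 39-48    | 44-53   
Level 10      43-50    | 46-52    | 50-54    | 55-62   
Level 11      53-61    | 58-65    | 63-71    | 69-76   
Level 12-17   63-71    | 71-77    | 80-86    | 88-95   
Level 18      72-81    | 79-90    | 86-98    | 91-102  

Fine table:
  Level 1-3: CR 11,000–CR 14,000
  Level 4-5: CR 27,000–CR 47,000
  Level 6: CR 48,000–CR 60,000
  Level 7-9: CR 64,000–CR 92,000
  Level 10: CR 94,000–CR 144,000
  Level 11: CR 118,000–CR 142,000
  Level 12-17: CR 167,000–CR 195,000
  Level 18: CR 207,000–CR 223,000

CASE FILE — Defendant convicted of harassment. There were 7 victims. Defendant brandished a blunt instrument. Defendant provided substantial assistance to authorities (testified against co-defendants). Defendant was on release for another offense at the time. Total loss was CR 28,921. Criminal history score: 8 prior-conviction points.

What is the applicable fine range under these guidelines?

CR 64,000–CR 92,000

Base offense level for harassment: 5.
S1 applies: 5 + 2 = 7.
S2 applies: 7 − 4 = 3.
S3 applies (level before this adjustment is 3 < 14, so +1): 3 + 1 = 4.
S4 applies (level before this adjustment is 4 < 13, so +2): 4 + 2 = 6.
S5 applies: 6 + 2 = 8.
Final offense level: 8.
Level 8 falls in the 7-9 band.
Fine table: Level 7-9 → CR 64,000–CR 92,000.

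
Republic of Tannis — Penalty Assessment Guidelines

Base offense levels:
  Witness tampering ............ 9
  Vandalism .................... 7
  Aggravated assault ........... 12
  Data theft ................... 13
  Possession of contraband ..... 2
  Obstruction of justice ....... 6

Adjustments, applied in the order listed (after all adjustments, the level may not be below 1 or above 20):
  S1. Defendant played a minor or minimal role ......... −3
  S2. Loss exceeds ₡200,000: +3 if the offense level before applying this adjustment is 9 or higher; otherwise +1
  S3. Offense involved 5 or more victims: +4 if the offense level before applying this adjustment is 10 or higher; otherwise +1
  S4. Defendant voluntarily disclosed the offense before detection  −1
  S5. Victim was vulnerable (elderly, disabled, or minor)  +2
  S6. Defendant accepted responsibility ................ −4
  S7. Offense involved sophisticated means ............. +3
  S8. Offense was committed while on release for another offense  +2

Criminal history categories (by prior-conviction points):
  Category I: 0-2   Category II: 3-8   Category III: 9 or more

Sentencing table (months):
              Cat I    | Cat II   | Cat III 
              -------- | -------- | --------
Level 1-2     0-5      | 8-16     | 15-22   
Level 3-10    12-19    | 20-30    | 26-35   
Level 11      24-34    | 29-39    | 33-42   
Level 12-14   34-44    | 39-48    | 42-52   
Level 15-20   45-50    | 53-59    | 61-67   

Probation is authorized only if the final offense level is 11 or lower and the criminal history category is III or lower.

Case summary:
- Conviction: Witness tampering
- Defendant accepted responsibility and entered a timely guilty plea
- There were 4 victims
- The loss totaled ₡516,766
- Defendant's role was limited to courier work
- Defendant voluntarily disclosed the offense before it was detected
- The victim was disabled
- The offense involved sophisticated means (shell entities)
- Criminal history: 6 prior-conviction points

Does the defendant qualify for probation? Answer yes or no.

Yes

Base offense level for witness tampering: 9.
S1 applies: 9 − 3 = 6.
S2 applies (level before this adjustment is 6 < 9, so +1): 6 + 1 = 7.
S3 does not apply.
S4 applies: 7 − 1 = 6.
S5 applies: 6 + 2 = 8.
S6 applies: 8 − 4 = 4.
S7 applies: 4 + 3 = 7.
Final offense level: 7.
Criminal history: 6 prior points → Category II (3-8).
Level 7 falls in the 3-10 band.
Grid: Level 3-10 × Category II = 20-30 months.
Probation check: level 7 ≤ 11 and category II ≤ III → eligible.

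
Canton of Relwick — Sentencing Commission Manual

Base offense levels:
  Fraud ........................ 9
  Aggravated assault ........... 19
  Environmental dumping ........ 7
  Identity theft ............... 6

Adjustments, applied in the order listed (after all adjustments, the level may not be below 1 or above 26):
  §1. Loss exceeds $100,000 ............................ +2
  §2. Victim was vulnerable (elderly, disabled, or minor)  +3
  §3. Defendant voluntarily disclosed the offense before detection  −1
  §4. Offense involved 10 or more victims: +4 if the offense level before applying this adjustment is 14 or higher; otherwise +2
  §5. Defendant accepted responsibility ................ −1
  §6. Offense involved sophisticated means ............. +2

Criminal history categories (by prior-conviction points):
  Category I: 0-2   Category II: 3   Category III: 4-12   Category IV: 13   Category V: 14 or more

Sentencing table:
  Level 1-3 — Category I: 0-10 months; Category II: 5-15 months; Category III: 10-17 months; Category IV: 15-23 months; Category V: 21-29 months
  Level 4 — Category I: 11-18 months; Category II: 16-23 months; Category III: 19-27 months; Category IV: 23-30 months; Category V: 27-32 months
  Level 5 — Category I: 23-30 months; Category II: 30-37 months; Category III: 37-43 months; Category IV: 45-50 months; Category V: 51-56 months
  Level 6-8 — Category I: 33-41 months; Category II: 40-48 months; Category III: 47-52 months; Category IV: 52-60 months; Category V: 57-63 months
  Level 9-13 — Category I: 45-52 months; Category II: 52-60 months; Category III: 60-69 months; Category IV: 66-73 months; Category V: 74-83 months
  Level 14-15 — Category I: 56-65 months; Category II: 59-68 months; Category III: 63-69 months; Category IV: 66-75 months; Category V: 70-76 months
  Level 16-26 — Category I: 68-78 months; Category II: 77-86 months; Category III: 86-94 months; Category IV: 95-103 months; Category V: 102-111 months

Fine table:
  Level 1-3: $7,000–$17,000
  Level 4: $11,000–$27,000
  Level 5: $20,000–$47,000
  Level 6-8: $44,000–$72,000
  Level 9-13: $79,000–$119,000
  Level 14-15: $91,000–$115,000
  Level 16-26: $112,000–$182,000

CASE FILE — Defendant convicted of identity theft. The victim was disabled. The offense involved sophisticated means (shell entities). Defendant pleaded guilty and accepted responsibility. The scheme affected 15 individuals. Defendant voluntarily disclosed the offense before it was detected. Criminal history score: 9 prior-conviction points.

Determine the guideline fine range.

$79,000–$119,000

Base offense level for identity theft: 6.
§2 applies: 6 + 3 = 9.
§3 applies: 9 − 1 = 8.
§4 applies (level before this adjustment is 8 < 14, so +2): 8 + 2 = 10.
§5 applies: 10 − 1 = 9.
§6 applies: 9 + 2 = 11.
Final offense level: 11.
Level 11 falls in the 9-13 band.
Fine table: Level 9-13 → $79,000–$119,000.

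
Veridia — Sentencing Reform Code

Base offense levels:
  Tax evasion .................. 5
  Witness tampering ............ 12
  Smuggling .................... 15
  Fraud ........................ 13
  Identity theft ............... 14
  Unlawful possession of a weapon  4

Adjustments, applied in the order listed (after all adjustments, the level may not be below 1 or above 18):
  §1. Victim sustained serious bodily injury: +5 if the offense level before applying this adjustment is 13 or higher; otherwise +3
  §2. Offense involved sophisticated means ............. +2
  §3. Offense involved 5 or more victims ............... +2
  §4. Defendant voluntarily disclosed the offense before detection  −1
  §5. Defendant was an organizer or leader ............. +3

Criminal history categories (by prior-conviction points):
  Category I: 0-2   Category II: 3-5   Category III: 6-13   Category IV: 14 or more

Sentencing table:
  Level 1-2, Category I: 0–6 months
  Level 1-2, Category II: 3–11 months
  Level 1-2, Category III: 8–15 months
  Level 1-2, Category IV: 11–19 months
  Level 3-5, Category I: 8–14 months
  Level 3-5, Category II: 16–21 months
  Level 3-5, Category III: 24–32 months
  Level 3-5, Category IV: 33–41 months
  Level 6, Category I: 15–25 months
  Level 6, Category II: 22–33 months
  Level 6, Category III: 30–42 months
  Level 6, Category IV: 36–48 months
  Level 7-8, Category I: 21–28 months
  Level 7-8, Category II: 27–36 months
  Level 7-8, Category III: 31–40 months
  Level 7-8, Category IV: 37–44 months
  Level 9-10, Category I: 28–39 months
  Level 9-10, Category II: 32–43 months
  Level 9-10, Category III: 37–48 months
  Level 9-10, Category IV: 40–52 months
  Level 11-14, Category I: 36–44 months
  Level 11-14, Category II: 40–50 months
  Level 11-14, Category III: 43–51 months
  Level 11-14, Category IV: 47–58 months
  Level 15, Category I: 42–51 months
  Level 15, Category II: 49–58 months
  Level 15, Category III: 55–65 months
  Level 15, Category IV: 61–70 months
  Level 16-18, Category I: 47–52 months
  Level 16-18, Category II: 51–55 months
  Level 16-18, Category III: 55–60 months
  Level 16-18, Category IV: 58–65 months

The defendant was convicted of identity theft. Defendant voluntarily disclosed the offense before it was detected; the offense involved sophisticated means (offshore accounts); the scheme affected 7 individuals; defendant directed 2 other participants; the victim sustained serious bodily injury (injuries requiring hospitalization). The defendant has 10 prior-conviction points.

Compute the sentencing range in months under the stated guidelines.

Base offense level for identity theft: 14.
§1 applies (level before this adjustment is 14 ≥ 13, so +5): 14 + 5 = 19.
§2 applies: 19 + 2 = 21.
§3 applies: 21 + 2 = 23.
§4 applies: 23 − 1 = 22.
§5 applies: 22 + 3 = 25.
Level 25 exceeds the maximum of 18; capped at 18.
Final offense level: 18.
Criminal history: 10 prior points → Category III (6-13).
Level 18 falls in the 16-18 band.
Grid: Level 16-18 × Category III = 55-60 months.

55-60 months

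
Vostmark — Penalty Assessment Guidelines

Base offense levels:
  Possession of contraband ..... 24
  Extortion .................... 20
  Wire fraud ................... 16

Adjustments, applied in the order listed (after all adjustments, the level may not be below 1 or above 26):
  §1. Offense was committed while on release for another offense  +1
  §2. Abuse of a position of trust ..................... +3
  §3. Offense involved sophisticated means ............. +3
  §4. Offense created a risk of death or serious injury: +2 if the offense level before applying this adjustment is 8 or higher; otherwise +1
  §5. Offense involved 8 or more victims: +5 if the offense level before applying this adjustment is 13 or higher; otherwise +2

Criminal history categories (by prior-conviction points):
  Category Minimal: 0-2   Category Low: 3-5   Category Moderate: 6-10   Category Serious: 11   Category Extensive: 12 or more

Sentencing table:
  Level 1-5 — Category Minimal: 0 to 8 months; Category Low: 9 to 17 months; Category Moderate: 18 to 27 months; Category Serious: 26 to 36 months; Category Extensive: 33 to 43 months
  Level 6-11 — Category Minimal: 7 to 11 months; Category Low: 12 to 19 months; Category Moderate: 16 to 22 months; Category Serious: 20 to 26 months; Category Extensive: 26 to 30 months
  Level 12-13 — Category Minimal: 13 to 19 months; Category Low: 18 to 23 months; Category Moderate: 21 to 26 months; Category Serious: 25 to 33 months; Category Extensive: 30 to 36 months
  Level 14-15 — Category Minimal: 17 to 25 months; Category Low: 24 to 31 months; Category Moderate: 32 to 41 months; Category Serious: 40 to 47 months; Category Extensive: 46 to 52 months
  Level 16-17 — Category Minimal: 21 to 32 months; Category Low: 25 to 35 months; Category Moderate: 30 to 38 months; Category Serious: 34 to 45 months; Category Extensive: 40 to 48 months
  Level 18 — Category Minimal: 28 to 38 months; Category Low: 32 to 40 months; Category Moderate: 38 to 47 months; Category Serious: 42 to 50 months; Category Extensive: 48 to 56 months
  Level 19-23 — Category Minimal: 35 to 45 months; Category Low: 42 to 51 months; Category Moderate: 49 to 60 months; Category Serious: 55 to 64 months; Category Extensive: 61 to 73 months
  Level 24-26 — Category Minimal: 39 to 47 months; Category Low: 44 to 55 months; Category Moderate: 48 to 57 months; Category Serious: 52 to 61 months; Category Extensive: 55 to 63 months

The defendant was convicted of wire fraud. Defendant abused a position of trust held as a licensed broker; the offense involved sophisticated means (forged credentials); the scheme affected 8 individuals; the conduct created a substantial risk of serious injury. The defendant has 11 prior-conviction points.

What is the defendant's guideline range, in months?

Base offense level for wire fraud: 16.
§2 applies: 16 + 3 = 19.
§3 applies: 19 + 3 = 22.
§4 applies (level before this adjustment is 22 ≥ 8, so +2): 22 + 2 = 24.
§5 applies (level before this adjustment is 24 ≥ 13, so +5): 24 + 5 = 29.
Level 29 exceeds the maximum of 26; capped at 26.
Final offense level: 26.
Criminal history: 11 prior points → Category Serious (11).
Level 26 falls in the 24-26 band.
Grid: Level 24-26 × Category Serious = 52-61 months.

52-61 months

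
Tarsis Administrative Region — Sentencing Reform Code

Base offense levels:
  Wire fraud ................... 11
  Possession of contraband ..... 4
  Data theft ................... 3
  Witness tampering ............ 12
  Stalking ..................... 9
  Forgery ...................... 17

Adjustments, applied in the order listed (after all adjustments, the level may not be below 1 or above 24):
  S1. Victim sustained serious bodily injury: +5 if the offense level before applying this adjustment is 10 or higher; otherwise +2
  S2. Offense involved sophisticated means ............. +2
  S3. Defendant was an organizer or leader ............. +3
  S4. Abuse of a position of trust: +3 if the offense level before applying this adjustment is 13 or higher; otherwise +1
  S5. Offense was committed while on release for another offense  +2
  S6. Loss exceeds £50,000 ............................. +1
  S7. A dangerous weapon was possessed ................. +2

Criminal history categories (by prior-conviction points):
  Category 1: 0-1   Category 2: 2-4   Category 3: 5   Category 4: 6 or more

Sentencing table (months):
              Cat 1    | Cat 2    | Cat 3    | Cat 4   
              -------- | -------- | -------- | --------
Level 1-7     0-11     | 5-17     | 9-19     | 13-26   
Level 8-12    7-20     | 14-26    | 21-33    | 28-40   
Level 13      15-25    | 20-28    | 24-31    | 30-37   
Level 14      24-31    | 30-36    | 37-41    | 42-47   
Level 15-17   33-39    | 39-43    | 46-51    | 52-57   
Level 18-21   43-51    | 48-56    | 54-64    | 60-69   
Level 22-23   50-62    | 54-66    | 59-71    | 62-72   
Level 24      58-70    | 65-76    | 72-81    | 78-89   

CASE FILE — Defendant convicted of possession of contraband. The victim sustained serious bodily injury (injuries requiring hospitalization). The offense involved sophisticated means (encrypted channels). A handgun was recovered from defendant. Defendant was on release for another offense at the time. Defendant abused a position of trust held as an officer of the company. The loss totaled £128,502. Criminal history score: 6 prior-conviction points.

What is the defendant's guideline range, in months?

42-47 months

Base offense level for possession of contraband: 4.
S1 applies (level before this adjustment is 4 < 10, so +2): 4 + 2 = 6.
S2 applies: 6 + 2 = 8.
S3 does not apply.
S4 applies (level before this adjustment is 8 < 13, so +1): 8 + 1 = 9.
S5 applies: 9 + 2 = 11.
S6 applies: 11 + 1 = 12.
S7 applies: 12 + 2 = 14.
Final offense level: 14.
Criminal history: 6 prior points → Category 4 (6+).
Level 14 falls in the 14 band.
Grid: Level 14 × Category 4 = 42-47 months.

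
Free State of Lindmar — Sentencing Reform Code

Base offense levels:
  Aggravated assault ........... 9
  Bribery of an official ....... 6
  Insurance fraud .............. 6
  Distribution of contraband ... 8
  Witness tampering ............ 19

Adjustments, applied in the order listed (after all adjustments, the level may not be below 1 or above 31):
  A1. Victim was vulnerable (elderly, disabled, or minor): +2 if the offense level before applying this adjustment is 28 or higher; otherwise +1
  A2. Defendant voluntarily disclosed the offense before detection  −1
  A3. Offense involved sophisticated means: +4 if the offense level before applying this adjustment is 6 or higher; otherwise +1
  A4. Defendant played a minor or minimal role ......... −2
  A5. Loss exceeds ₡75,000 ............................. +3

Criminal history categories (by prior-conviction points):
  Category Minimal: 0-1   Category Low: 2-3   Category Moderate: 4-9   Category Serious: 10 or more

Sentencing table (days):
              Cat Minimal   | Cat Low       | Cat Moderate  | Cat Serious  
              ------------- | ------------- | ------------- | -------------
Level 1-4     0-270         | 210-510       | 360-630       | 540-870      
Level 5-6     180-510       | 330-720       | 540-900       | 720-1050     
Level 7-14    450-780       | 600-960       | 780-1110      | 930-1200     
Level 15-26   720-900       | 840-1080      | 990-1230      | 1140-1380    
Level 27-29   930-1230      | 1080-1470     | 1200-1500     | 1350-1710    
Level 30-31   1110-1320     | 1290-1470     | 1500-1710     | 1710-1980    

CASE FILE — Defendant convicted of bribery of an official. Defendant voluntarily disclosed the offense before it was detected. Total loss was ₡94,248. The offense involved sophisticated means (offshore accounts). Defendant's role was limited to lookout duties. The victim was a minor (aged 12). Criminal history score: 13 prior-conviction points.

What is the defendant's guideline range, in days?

930-1200 days

Base offense level for bribery of an official: 6.
A1 applies (level before this adjustment is 6 < 28, so +1): 6 + 1 = 7.
A2 applies: 7 − 1 = 6.
A3 applies (level before this adjustment is 6 ≥ 6, so +4): 6 + 4 = 10.
A4 applies: 10 − 2 = 8.
A5 applies: 8 + 3 = 11.
Final offense level: 11.
Criminal history: 13 prior points → Category Serious (10+).
Level 11 falls in the 7-14 band.
Grid: Level 7-14 × Category Serious = 930-1200 days.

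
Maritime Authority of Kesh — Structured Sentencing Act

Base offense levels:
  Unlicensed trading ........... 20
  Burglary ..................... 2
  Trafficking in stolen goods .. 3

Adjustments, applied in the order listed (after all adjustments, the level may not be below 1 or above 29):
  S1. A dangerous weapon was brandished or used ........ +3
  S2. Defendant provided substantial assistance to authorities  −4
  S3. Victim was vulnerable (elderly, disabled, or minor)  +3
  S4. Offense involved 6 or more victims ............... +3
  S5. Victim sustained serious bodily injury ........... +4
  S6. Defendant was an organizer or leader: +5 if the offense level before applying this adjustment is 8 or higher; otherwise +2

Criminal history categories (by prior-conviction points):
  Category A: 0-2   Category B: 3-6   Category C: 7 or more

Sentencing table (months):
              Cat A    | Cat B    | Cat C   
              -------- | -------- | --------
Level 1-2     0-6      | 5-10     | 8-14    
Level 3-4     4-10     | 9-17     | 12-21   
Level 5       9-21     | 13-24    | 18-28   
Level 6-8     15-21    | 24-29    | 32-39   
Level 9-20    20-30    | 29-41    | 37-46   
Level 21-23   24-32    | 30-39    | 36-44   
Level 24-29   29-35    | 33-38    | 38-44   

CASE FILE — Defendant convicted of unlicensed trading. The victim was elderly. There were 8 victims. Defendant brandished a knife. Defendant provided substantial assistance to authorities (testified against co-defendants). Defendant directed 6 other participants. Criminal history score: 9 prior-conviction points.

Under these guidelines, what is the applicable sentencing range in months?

38-44 months

Base offense level for unlicensed trading: 20.
S1 applies: 20 + 3 = 23.
S2 applies: 23 − 4 = 19.
S3 applies: 19 + 3 = 22.
S4 applies: 22 + 3 = 25.
S6 applies (level before this adjustment is 25 ≥ 8, so +5): 25 + 5 = 30.
Level 30 exceeds the maximum of 29; capped at 29.
Final offense level: 29.
Criminal history: 9 prior points → Category C (7+).
Level 29 falls in the 24-29 band.
Grid: Level 24-29 × Category C = 38-44 months.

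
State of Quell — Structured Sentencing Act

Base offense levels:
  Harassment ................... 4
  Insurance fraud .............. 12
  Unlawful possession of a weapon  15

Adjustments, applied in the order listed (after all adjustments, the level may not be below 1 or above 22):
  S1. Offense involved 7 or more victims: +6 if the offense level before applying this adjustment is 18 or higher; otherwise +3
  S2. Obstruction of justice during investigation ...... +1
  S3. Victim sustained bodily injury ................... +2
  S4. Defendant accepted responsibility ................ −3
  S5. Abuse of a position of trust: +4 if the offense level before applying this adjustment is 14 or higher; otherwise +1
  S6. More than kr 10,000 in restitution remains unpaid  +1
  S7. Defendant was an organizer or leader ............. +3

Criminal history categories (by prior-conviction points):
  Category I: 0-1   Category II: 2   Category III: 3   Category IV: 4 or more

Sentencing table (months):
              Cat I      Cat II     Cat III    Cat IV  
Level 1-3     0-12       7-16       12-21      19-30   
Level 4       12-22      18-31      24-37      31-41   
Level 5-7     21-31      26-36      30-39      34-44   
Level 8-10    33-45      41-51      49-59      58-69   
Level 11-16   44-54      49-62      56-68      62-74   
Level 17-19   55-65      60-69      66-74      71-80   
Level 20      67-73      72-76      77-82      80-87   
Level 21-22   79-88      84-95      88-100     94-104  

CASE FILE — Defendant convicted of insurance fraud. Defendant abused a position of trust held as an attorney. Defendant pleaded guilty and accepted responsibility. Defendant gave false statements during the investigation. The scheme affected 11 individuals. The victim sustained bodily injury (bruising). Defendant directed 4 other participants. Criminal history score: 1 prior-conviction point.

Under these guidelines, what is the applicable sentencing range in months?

79-88 months

Base offense level for insurance fraud: 12.
S1 applies (level before this adjustment is 12 < 18, so +3): 12 + 3 = 15.
S2 applies: 15 + 1 = 16.
S3 applies: 16 + 2 = 18.
S4 applies: 18 − 3 = 15.
S5 applies (level before this adjustment is 15 ≥ 14, so +4): 15 + 4 = 19.
S6 does not apply.
S7 applies: 19 + 3 = 22.
Final offense level: 22.
Criminal history: 1 prior point → Category I (0-1).
Level 22 falls in the 21-22 band.
Grid: Level 21-22 × Category I = 79-88 months.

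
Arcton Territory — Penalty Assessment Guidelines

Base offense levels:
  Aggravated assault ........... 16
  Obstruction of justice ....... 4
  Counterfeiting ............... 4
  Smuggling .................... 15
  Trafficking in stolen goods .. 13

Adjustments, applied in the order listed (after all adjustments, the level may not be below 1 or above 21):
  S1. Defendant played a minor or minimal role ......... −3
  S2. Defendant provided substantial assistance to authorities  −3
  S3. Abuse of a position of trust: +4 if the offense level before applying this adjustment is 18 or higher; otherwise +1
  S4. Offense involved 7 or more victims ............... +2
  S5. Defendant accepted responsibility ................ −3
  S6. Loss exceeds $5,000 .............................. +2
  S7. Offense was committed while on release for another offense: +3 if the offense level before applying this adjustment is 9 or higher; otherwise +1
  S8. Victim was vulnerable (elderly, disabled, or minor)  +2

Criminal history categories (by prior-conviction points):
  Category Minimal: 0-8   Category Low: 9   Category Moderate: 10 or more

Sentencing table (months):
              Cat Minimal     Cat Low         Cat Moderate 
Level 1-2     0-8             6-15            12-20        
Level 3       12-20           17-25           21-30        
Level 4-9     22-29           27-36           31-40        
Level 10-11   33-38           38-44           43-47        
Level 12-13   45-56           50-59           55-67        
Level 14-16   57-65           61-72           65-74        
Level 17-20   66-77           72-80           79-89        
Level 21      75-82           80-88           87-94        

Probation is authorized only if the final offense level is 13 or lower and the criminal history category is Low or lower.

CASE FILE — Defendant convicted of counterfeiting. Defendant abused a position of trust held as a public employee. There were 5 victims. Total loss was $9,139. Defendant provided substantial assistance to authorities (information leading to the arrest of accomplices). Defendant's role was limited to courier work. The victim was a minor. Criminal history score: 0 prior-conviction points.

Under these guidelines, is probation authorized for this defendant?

Base offense level for counterfeiting: 4.
S1 applies: 4 − 3 = 1.
S2 applies: 1 − 3 = -2.
S3 applies (level before this adjustment is -2 < 18, so +1): -2 + 1 = -1.
S4 does not apply.
S6 applies: -1 + 2 = 1.
S8 applies: 1 + 2 = 3.
Final offense level: 3.
Criminal history: 0 prior points → Category Minimal (0-8).
Level 3 falls in the 3 band.
Grid: Level 3 × Category Minimal = 12-20 months.
Probation check: level 3 ≤ 13 and category Minimal ≤ Low → eligible.

Yes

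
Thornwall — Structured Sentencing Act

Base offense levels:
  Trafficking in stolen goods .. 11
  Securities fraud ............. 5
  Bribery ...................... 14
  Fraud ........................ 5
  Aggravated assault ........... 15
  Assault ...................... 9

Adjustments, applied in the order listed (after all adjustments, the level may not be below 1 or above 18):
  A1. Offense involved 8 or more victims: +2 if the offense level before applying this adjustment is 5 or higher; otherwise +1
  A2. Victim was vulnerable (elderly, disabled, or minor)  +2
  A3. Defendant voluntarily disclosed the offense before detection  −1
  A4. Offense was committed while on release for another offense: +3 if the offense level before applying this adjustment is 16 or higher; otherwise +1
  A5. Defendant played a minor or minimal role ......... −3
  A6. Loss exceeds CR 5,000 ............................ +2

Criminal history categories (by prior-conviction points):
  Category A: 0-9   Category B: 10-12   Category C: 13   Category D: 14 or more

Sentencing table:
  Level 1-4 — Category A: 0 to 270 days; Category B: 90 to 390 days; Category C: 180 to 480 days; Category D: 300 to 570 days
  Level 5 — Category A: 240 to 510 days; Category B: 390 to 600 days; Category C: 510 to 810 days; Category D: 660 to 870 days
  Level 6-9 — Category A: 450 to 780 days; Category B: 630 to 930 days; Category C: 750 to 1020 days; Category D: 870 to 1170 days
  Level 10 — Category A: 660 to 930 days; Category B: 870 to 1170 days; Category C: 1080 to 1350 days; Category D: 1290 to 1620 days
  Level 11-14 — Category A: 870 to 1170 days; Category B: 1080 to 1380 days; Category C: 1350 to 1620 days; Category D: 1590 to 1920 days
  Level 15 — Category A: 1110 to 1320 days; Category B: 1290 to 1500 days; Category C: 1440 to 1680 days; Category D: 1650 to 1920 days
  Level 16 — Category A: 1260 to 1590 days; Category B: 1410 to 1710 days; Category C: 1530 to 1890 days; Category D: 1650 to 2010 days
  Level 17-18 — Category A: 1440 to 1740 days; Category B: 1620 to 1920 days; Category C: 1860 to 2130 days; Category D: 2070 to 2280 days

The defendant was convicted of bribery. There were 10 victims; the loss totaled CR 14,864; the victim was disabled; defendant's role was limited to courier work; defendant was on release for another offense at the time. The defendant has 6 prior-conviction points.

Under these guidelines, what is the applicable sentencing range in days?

1440-1740 days

Base offense level for bribery: 14.
A1 applies (level before this adjustment is 14 ≥ 5, so +2): 14 + 2 = 16.
A2 applies: 16 + 2 = 18.
A3 does not apply.
A4 applies (level before this adjustment is 18 ≥ 16, so +3): 18 + 3 = 21.
A5 applies: 21 − 3 = 18.
A6 applies: 18 + 2 = 20.
Level 20 exceeds the maximum of 18; capped at 18.
Final offense level: 18.
Criminal history: 6 prior points → Category A (0-9).
Level 18 falls in the 17-18 band.
Grid: Level 17-18 × Category A = 1440-1740 days.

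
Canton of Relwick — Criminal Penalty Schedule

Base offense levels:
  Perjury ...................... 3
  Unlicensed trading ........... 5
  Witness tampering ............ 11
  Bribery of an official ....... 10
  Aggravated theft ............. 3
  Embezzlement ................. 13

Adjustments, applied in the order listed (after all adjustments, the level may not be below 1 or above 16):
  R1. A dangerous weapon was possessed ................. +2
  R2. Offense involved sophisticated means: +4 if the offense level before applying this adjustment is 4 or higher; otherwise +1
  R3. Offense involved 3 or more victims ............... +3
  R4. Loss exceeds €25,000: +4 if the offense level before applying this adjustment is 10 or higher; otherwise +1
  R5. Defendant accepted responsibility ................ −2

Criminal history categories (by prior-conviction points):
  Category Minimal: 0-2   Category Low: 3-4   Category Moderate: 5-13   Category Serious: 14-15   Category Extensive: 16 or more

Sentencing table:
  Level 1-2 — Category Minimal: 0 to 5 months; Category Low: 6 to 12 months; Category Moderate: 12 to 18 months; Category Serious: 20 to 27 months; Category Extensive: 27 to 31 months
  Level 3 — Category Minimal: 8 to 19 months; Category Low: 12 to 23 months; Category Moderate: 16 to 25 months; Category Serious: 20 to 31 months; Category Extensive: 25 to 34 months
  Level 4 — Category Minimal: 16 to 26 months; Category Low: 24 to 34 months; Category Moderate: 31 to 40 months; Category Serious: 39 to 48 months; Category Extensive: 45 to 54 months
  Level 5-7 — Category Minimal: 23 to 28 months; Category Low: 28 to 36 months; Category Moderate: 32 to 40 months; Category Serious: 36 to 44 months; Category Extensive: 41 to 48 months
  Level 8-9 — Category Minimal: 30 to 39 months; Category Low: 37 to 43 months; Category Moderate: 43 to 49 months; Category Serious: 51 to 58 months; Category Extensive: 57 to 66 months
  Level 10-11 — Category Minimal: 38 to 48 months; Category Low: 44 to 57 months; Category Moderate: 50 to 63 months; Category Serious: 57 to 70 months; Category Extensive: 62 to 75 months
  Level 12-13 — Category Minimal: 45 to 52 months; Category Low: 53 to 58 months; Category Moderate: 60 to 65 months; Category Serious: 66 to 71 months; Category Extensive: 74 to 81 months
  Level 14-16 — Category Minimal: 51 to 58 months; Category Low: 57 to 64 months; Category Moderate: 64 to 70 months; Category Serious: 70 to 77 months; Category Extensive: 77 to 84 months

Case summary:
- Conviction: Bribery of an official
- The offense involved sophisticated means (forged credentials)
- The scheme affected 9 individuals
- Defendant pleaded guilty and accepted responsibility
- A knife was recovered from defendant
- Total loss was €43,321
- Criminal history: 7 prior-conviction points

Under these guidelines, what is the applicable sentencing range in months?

64-70 months

Base offense level for bribery of an official: 10.
R1 applies: 10 + 2 = 12.
R2 applies (level before this adjustment is 12 ≥ 4, so +4): 12 + 4 = 16.
R3 applies: 16 + 3 = 19.
R4 applies (level before this adjustment is 19 ≥ 10, so +4): 19 + 4 = 23.
R5 applies: 23 − 2 = 21.
Level 21 exceeds the maximum of 16; capped at 16.
Final offense level: 16.
Criminal history: 7 prior points → Category Moderate (5-13).
Level 16 falls in the 14-16 band.
Grid: Level 14-16 × Category Moderate = 64-70 months.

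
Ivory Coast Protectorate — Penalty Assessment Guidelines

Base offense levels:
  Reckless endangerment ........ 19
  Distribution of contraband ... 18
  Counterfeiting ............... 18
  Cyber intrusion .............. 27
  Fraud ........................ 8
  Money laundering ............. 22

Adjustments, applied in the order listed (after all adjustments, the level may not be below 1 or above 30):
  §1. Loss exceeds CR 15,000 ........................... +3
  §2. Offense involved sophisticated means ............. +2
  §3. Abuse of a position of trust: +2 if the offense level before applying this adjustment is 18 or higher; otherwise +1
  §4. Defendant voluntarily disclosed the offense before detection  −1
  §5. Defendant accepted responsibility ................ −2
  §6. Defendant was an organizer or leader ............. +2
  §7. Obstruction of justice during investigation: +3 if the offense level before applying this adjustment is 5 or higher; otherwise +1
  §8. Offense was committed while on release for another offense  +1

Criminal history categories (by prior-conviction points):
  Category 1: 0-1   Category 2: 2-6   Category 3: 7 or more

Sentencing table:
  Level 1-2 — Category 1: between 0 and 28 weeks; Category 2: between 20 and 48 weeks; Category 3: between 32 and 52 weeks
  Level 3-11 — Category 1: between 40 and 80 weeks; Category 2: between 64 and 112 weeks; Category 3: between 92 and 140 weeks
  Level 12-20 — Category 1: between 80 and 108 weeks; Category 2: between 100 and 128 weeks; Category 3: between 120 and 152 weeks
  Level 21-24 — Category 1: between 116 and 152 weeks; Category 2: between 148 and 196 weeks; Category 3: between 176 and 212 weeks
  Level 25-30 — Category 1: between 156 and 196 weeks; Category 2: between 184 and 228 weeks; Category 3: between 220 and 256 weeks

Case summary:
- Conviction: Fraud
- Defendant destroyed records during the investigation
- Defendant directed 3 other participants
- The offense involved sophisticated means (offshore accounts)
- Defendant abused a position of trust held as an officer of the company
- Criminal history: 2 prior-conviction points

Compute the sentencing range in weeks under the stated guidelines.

100-128 weeks

Base offense level for fraud: 8.
§1 does not apply.
§2 applies: 8 + 2 = 10.
§3 applies (level before this adjustment is 10 < 18, so +1): 10 + 1 = 11.
§6 applies: 11 + 2 = 13.
§7 applies (level before this adjustment is 13 ≥ 5, so +3): 13 + 3 = 16.
Final offense level: 16.
Criminal history: 2 prior points → Category 2 (2-6).
Level 16 falls in the 12-20 band.
Grid: Level 12-20 × Category 2 = 100-128 weeks.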